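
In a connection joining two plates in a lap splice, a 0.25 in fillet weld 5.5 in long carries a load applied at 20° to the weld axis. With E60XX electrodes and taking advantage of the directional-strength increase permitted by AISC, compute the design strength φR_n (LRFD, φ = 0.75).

φR_n ≈ 28.9 kip

E60XX → F_EXX = 60 ksi.
t_e = 0.707 × 0.25 = 0.1767 in; A_we = 0.1767 × 5.5 = 0.9721 in².
Directional factor: 1.0 + 0.5 sin^1.5(20°) = 1.1.
F_nw = 0.6 × 60 × 1.1 = 39.6 ksi.
φR_n = 0.75 × 39.6 × 0.9721 = 28.87 kip.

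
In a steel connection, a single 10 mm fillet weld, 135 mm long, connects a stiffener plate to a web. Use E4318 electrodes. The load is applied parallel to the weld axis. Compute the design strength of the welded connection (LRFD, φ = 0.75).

φR_n ≈ 185 kN

E43XX → F_EXX = 430 MPa.
Effective throat t_e = 0.707 × 10 = 7.07 mm.
Total length L = 135 mm; A_we = 7.07 × 135 = 954.4 mm².
F_nw = 0.6 F_EXX = 0.6 × 430 = 258 MPa.
φR_n = 0.75 × 258 × 954.4 × 10⁻³ = 184.7 kN.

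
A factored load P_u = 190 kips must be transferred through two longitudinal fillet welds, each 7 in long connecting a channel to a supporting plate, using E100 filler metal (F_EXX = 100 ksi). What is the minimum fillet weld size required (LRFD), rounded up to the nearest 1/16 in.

Total weld length L = 14 in.
Required throat t_e = P_u / (φ × 0.6 F_EXX × L) = 190 / (0.75 × 0.6 × 100 × 14) = 0.3016 in.
Required leg w = t_e / 0.707 = 0.4266 in → use 7/16 in.

w = 7/16 in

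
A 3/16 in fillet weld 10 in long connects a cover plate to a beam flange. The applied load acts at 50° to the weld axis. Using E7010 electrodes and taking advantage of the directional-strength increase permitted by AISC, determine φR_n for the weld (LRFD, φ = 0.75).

E70XX → F_EXX = 70 ksi.
t_e = 0.707 × 0.1875 = 0.1326 in; A_we = 0.1326 × 10 = 1.326 in².
Directional factor: 1.0 + 0.5 sin^1.5(50°) = 1.335.
F_nw = 0.6 × 70 × 1.335 = 56.08 ksi.
φR_n = 0.75 × 56.08 × 1.326 = 55.76 kips.

φR_n ≈ 55.8 kips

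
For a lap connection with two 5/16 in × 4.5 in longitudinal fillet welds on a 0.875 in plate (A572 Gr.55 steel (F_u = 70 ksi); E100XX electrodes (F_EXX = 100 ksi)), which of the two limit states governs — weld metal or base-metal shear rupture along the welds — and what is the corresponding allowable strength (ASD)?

t_e = 0.707 × 0.3125 = 0.2209 in; L = 9 in.
Weld metal: R_n/Ω = (1/2.0) × 0.6 × 100 × 0.2209 × 9 = 59.65 kip.
Base metal (shear rupture): R_n/Ω = (1/2.0) × 0.6 × 70 × 0.875 × 9 = 165.4 kip.
Governing: weld metal.

R_n/Ω ≈ 59.7 kip (weld metal governs)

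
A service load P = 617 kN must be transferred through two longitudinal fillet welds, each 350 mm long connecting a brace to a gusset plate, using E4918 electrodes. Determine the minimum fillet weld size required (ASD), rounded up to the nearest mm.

w = 9 mm

E49XX → F_EXX = 490 MPa.
Total weld length L = 700 mm.
Required throat t_e = P × Ω / (0.6 F_EXX × L) = 617 × 2.0 / (0.6 × 490 × 700 × 10⁻³) = 5.996 mm.
Required leg w = t_e / 0.707 = 8.481 mm → use 9 mm.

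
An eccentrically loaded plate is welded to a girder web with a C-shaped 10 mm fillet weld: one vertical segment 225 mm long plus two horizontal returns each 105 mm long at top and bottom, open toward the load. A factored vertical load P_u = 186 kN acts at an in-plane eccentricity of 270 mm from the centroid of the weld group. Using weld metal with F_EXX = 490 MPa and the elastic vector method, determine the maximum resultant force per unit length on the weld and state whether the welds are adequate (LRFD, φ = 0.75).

f_max ≈ 1970 N/mm; NOT adequate

Total weld length L_w = 435 mm. Treat welds as unit-width lines.
Centroid: x̄ = 2×105×52.5 / 435 = 25.34 mm from the vertical weld.
Polar moment about centroid: J = I_x + I_y = [225³/12 + 2×105×112.5²] + [225×25.34² + 2(105³/12 + 105×27.16²)] = 4099000 mm³.
Direct shear f_v = P/L_w = 186×10³ / 435 = 427.6 N/mm (vertical).
Torsion M = P·e = 186×10³ × 270 = 50220000 N·mm.
Critical point at (x, y) = (79.66, 112.5) from centroid. f_tx = M·y/J = 1378 N/mm; f_ty = M·x/J = 975.8 N/mm.
Resultant f_max = √[f_tx² + (f_v + f_ty)²] = √[1378² + (427.6 + 975.8)²] = 1967 N/mm.
Capacity per unit length: φr_n = 0.75 × 0.6 × 490 × (0.707 × 10) = 1559 N/mm.
1967 > 1559 → NOT adequate.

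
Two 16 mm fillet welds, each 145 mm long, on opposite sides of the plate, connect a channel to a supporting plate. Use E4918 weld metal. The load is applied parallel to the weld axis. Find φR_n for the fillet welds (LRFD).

E49XX → F_EXX = 490 MPa.
Effective throat t_e = 0.707 × 16 = 11.31 mm.
Total length L = 290 mm; A_we = 11.31 × 290 = 3280 mm².
F_nw = 0.6 F_EXX = 0.6 × 490 = 294 MPa.
φR_n = 0.75 × 294 × 3280 × 10⁻³ = 723.3 kN.

φR_n ≈ 723 kN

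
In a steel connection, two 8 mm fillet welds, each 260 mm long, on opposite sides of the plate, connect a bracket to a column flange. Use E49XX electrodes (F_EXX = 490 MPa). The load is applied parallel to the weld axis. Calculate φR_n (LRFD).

φR_n ≈ 649 kN

Effective throat t_e = 0.707 × 8 = 5.656 mm.
Total length L = 520 mm; A_we = 5.656 × 520 = 2941 mm².
F_nw = 0.6 F_EXX = 0.6 × 490 = 294 MPa.
φR_n = 0.75 × 294 × 2941 × 10⁻³ = 648.5 kN.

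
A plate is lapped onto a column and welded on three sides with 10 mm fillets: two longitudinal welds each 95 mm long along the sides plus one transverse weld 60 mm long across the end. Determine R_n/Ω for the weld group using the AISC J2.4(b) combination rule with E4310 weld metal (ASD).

E43XX → F_EXX = 430 MPa.
t_e = 0.707 × 10 = 7.07 mm.
R_nwl = 0.6 × 430 × 7.07 × 190 × 10⁻³ = 346.6 kN (longitudinal, 2 welds).
R_nwt = 0.6 × 430 × 7.07 × 60 × 10⁻³ = 109.4 kN (transverse, base value).
(i) R_nwl + R_nwt = 456 kN; (ii) 0.85 R_nwl + 1.5 R_nwt = 458.8 kN.
R_n = max = 458.8 kN [governs: (ii)]; R_n/Ω = 229.4 kN.

R_n/Ω ≈ 229 kN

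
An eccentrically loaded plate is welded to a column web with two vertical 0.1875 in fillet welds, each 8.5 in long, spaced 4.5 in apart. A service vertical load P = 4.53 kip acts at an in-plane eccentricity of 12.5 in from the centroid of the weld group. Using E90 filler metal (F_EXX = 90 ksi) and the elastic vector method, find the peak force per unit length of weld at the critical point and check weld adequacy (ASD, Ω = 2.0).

f_max ≈ 1.59 kip/in; adequate

Total weld length L_w = 17 in. Treat welds as unit-width lines.
Polar moment about centroid: J = 2[d³/12 + d(b/2)²] = 2[8.5³/12 + 8.5×2.25²] = 188.4 in³.
Direct shear f_v = P/L_w = 4.53 / 17 = 0.2665 kip/in (vertical).
Torsion M = P·e = 4.53 × 12.5 = 56.625 kip·in.
Critical point at (x, y) = (2.25, 4.25) from centroid. f_tx = M·y/J = 1.277 kip/in; f_ty = M·x/J = 0.6762 kip/in.
Resultant f_max = √[f_tx² + (f_v + f_ty)²] = √[1.277² + (0.2665 + 0.6762)²] = 1.587 kip/in.
Capacity per unit length: r_n/Ω = (1/2.0) × 0.6 × 90 × (0.707 × 0.1875) = 3.579 kip/in.
1.587 ≤ 3.579 → adequate.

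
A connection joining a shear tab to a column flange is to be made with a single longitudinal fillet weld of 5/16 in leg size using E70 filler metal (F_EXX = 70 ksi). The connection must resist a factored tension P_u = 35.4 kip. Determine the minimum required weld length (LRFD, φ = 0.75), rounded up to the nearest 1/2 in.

L = 5.5 in

Throat t_e = 0.707 × 0.3125 = 0.2209 in.
φr_n = 0.75 × 0.6 × 70 × 0.2209 = 6.96 kip/in.
L_req = P_u / φr_n = 35.4 / 6.96 = 5.087 in total.
Round up → use L = 5.5 in.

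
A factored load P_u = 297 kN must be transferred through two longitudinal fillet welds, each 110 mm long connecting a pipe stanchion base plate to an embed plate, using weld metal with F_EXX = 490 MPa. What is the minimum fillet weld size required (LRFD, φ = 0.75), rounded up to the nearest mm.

w = 9 mm

Total weld length L = 220 mm.
Required throat t_e = P_u / (φ × 0.6 F_EXX × L) = 297 / (0.75 × 0.6 × 490 × 220 × 10⁻³) = 6.122 mm.
Required leg w = t_e / 0.707 = 8.66 mm → use 9 mm.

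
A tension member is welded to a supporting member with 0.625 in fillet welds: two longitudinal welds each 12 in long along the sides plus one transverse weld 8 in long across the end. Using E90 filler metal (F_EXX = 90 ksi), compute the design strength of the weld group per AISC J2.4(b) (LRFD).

φR_n ≈ 580 kips

t_e = 0.707 × 0.625 = 0.4419 in.
R_nwl = 0.6 × 90 × 0.4419 × 24 = 572.7 kips (longitudinal, 2 welds).
R_nwt = 0.6 × 90 × 0.4419 × 8 = 190.9 kips (transverse, base value).
(i) R_nwl + R_nwt = 763.6 kips; (ii) 0.85 R_nwl + 1.5 R_nwt = 773.1 kips.
R_n = max = 773.1 kips [governs: (ii)]; φR_n = 579.8 kips.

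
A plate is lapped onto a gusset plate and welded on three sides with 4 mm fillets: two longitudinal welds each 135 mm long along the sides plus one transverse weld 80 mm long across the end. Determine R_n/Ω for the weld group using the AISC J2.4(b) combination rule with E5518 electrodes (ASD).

E55XX → F_EXX = 550 MPa.
t_e = 0.707 × 4 = 2.828 mm.
R_nwl = 0.6 × 550 × 2.828 × 270 × 10⁻³ = 252 kN (longitudinal, 2 welds).
R_nwt = 0.6 × 550 × 2.828 × 80 × 10⁻³ = 74.66 kN (transverse, base value).
(i) R_nwl + R_nwt = 326.6 kN; (ii) 0.85 R_nwl + 1.5 R_nwt = 326.2 kN.
R_n = max = 326.6 kN [governs: (i)]; R_n/Ω = 163.3 kN.

R_n/Ω ≈ 163 kN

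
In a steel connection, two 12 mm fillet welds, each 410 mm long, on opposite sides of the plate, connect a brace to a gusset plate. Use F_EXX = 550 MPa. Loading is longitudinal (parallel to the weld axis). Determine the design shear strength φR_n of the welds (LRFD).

φR_n ≈ 1720 kN

Effective throat t_e = 0.707 × 12 = 8.484 mm.
Total length L = 820 mm; A_we = 8.484 × 820 = 6957 mm².
F_nw = 0.6 F_EXX = 0.6 × 550 = 330 MPa.
φR_n = 0.75 × 330 × 6957 × 10⁻³ = 1722 kN.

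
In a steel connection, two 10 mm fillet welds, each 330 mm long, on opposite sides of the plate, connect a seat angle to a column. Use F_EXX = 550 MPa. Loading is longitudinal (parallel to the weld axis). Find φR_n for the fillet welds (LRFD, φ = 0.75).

φR_n ≈ 1150 kN

Effective throat t_e = 0.707 × 10 = 7.07 mm.
Total length L = 660 mm; A_we = 7.07 × 660 = 4666 mm².
F_nw = 0.6 F_EXX = 0.6 × 550 = 330 MPa.
φR_n = 0.75 × 330 × 4666 × 10⁻³ = 1155 kN.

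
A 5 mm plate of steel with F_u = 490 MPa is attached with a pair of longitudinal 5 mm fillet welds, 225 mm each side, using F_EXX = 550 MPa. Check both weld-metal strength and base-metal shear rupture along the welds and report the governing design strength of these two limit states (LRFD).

t_e = 0.707 × 5 = 3.535 mm; L = 450 mm.
Weld metal: φR_n = 0.75 × 0.6 × 550 × 3.535 × 450 × 10⁻³ = 393.7 kN.
Base metal (shear rupture): φR_n = 0.75 × 0.6 × 490 × 5 × 450 × 10⁻³ = 496.1 kN.
Governing: weld metal.

φR_n ≈ 394 kN (weld metal governs)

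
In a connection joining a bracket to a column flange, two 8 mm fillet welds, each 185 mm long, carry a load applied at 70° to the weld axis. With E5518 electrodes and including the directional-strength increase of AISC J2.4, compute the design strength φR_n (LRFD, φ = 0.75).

φR_n ≈ 754 kN

E55XX → F_EXX = 550 MPa.
t_e = 0.707 × 8 = 5.656 mm; A_we = 5.656 × 370 = 2093 mm².
Directional factor: 1.0 + 0.5 sin^1.5(70°) = 1.455.
F_nw = 0.6 × 550 × 1.455 = 480.3 MPa.
φR_n = 0.75 × 480.3 × 2093 × 10⁻³ = 753.9 kN.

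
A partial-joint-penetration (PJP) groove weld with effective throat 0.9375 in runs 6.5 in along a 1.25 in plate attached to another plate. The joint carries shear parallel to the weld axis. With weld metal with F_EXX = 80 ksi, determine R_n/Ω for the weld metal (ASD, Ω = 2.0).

Effective throat (given) t_e = 0.9375 in.
A_we = 0.9375 × 6.5 = 6.094 in².
F_nw = 0.6 F_EXX = 48 ksi.
R_n/Ω = (48 × 6.094) / 2.0 = 146.2 kip.

R_n/Ω ≈ 146 kip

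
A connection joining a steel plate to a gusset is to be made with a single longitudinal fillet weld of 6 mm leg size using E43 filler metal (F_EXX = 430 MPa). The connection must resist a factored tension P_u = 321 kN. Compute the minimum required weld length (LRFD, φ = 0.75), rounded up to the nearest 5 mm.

Throat t_e = 0.707 × 6 = 4.242 mm.
φr_n = 0.75 × 0.6 × 430 × 4.242 × 10⁻³ = 0.8208 kN/mm.
L_req = P_u / φr_n = 321 / 0.8208 = 391.1 mm total.
Round up → use L = 395 mm.

L = 395 mm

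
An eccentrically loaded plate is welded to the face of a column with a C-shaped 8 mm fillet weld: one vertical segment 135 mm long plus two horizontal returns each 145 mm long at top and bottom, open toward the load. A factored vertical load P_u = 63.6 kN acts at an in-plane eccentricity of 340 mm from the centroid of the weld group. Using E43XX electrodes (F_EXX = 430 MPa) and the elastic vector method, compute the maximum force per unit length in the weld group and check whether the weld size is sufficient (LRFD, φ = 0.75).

Total weld length L_w = 425 mm. Treat welds as unit-width lines.
Centroid: x̄ = 2×145×72.5 / 425 = 49.47 mm from the vertical weld.
Polar moment about centroid: J = I_x + I_y = [135³/12 + 2×145×67.5²] + [135×49.47² + 2(145³/12 + 145×23.03²)] = 2519000 mm³.
Direct shear f_v = P/L_w = 63.6×10³ / 425 = 149.6 N/mm (vertical).
Torsion M = P·e = 63.6×10³ × 340 = 21624000 N·mm.
Critical point at (x, y) = (95.53, 67.5) from centroid. f_tx = M·y/J = 579.5 N/mm; f_ty = M·x/J = 820.2 N/mm.
Resultant f_max = √[f_tx² + (f_v + f_ty)²] = √[579.5² + (149.6 + 820.2)²] = 1130 N/mm.
Capacity per unit length: φr_n = 0.75 × 0.6 × 430 × (0.707 × 8) = 1094 N/mm.
1130 > 1094 → NOT adequate.

f_max ≈ 1130 N/mm; NOT adequate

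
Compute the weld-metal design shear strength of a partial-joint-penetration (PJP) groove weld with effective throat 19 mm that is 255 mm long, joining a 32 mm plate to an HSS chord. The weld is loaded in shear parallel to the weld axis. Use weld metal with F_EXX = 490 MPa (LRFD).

φR_n ≈ 1070 kN

Effective throat (given) t_e = 19 mm.
A_we = 19 × 255 = 4845 mm².
F_nw = 0.6 F_EXX = 294 MPa.
φR_n = 0.75 × 294 × 4845 × 10⁻³ = 1068 kN.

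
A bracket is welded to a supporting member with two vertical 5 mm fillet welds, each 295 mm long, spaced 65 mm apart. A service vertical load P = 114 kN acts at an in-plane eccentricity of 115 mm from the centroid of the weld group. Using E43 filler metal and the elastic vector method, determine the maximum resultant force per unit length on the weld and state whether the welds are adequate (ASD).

E43XX → F_EXX = 430 MPa.
Total weld length L_w = 590 mm. Treat welds as unit-width lines.
Polar moment about centroid: J = 2[d³/12 + d(b/2)²] = 2[295³/12 + 295×32.5²] = 4902000 mm³.
Direct shear f_v = P/L_w = 114×10³ / 590 = 193.2 N/mm (vertical).
Torsion M = P·e = 114×10³ × 115 = 13110000 N·mm.
Critical point at (x, y) = (32.5, 147.5) from centroid. f_tx = M·y/J = 394.5 N/mm; f_ty = M·x/J = 86.92 N/mm.
Resultant f_max = √[f_tx² + (f_v + f_ty)²] = √[394.5² + (193.2 + 86.92)²] = 483.8 N/mm.
Capacity per unit length: r_n/Ω = (1/2.0) × 0.6 × 430 × (0.707 × 5) = 456 N/mm.
483.8 > 456 → NOT adequate.

f_max ≈ 484 N/mm; NOT adequate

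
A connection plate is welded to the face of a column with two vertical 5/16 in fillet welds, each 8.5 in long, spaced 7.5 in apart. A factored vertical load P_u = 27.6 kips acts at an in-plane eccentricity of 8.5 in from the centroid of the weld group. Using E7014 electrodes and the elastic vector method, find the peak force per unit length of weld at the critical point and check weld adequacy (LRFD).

E70XX → F_EXX = 70 ksi.
Total weld length L_w = 17 in. Treat welds as unit-width lines.
Polar moment about centroid: J = 2[d³/12 + d(b/2)²] = 2[8.5³/12 + 8.5×3.75²] = 341.4 in³.
Direct shear f_v = P/L_w = 27.6 / 17 = 1.624 kip/in (vertical).
Torsion M = P·e = 27.6 × 8.5 = 234.6 kip·in.
Critical point at (x, y) = (3.75, 4.25) from centroid. f_tx = M·y/J = 2.92 kip/in; f_ty = M·x/J = 2.577 kip/in.
Resultant f_max = √[f_tx² + (f_v + f_ty)²] = √[2.92² + (1.624 + 2.577)²] = 5.116 kip/in.
Capacity per unit length: φr_n = 0.75 × 0.6 × 70 × (0.707 × 0.3125) = 6.96 kip/in.
5.116 ≤ 6.96 → adequate.

f_max ≈ 5.12 kip/in; adequate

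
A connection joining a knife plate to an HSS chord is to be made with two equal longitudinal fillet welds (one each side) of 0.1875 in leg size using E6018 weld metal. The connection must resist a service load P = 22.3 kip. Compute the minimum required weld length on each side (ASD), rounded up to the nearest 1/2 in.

E60XX → F_EXX = 60 ksi.
Throat t_e = 0.707 × 0.1875 = 0.1326 in.
r_n/Ω = (0.6 × 60 × 0.1326) / 2.0 = 2.386 kip/in.
L_req = P / (r_n/Ω) = 22.3 / 2.386 = 9.346 in total.
Per side: 9.346 / 2 = 4.673 in.
Round up → use L = 5 in on each side.

L = 5 in on each side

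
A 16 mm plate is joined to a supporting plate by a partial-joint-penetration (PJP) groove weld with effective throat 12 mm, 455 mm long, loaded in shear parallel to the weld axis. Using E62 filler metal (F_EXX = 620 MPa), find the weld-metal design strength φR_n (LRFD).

Effective throat (given) t_e = 12 mm.
A_we = 12 × 455 = 5460 mm².
F_nw = 0.6 F_EXX = 372 MPa.
φR_n = 0.75 × 372 × 5460 × 10⁻³ = 1523 kN.

φR_n ≈ 1520 kN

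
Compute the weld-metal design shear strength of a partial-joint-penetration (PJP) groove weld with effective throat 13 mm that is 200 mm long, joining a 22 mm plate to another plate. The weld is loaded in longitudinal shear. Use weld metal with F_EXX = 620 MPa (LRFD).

φR_n ≈ 725 kN

Effective throat (given) t_e = 13 mm.
A_we = 13 × 200 = 2600 mm².
F_nw = 0.6 F_EXX = 372 MPa.
φR_n = 0.75 × 372 × 2600 × 10⁻³ = 725.4 kN.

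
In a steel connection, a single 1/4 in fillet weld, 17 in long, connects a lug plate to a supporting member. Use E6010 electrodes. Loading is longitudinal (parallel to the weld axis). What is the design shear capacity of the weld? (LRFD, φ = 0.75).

φR_n ≈ 81.1 kip

E60XX → F_EXX = 60 ksi.
Effective throat t_e = 0.707 × 0.25 = 0.1767 in.
Total length L = 17 in; A_we = 0.1767 × 17 = 3.005 in².
F_nw = 0.6 F_EXX = 0.6 × 60 = 36 ksi.
φR_n = 0.75 × 36 × 3.005 = 81.13 kip.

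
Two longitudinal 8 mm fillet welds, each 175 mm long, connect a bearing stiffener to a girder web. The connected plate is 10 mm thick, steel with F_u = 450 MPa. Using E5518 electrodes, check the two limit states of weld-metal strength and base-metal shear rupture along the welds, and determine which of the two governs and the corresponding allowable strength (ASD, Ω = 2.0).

R_n/Ω ≈ 327 kN (weld metal governs)

E55XX → F_EXX = 550 MPa.
t_e = 0.707 × 8 = 5.656 mm; L = 350 mm.
Weld metal: R_n/Ω = (1/2.0) × 0.6 × 550 × 5.656 × 350 × 10⁻³ = 326.6 kN.
Base metal (shear rupture): R_n/Ω = (1/2.0) × 0.6 × 450 × 10 × 350 × 10⁻³ = 472.5 kN.
Governing: weld metal.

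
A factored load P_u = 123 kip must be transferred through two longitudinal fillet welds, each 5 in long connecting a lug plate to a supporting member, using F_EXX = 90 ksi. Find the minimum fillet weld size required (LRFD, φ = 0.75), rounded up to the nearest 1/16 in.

Total weld length L = 10 in.
Required throat t_e = P_u / (φ × 0.6 F_EXX × L) = 123 / (0.75 × 0.6 × 90 × 10) = 0.3037 in.
Required leg w = t_e / 0.707 = 0.4296 in → use 7/16 in.

w = 7/16 in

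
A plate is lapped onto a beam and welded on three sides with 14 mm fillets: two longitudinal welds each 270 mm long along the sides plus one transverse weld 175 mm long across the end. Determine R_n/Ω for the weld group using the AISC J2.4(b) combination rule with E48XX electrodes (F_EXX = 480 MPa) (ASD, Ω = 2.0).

R_n/Ω ≈ 1030 kN

t_e = 0.707 × 14 = 9.898 mm.
R_nwl = 0.6 × 480 × 9.898 × 540 × 10⁻³ = 1539 kN (longitudinal, 2 welds).
R_nwt = 0.6 × 480 × 9.898 × 175 × 10⁻³ = 498.9 kN (transverse, base value).
(i) R_nwl + R_nwt = 2038 kN; (ii) 0.85 R_nwl + 1.5 R_nwt = 2057 kN.
R_n = max = 2057 kN [governs: (ii)]; R_n/Ω = 1028 kN.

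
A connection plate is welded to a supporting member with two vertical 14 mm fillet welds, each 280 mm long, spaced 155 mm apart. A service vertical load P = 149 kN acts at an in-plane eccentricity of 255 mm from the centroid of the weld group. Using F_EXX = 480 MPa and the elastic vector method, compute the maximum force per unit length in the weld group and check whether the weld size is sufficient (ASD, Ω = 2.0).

Total weld length L_w = 560 mm. Treat welds as unit-width lines.
Polar moment about centroid: J = 2[d³/12 + d(b/2)²] = 2[280³/12 + 280×77.5²] = 7022000 mm³.
Direct shear f_v = P/L_w = 149×10³ / 560 = 266.1 N/mm (vertical).
Torsion M = P·e = 149×10³ × 255 = 37995000 N·mm.
Critical point at (x, y) = (77.5, 140) from centroid. f_tx = M·y/J = 757.5 N/mm; f_ty = M·x/J = 419.3 N/mm.
Resultant f_max = √[f_tx² + (f_v + f_ty)²] = √[757.5² + (266.1 + 419.3)²] = 1022 N/mm.
Capacity per unit length: r_n/Ω = (1/2.0) × 0.6 × 480 × (0.707 × 14) = 1425 N/mm.
1022 ≤ 1425 → adequate.

f_max ≈ 1020 N/mm; adequate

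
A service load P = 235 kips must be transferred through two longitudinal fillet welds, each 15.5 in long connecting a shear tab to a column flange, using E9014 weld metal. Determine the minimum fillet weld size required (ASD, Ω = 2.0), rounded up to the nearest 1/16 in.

E90XX → F_EXX = 90 ksi.
Total weld length L = 31 in.
Required throat t_e = P × Ω / (0.6 F_EXX × L) = 235 × 2.0 / (0.6 × 90 × 31) = 0.2808 in.
Required leg w = t_e / 0.707 = 0.3971 in → use 7/16 in.

w = 7/16 in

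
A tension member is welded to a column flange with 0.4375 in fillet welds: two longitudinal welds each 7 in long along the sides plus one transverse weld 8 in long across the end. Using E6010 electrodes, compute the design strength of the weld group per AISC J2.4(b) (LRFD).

φR_n ≈ 200 kips

E60XX → F_EXX = 60 ksi.
t_e = 0.707 × 0.4375 = 0.3093 in.
R_nwl = 0.6 × 60 × 0.3093 × 14 = 155.9 kips (longitudinal, 2 welds).
R_nwt = 0.6 × 60 × 0.3093 × 8 = 89.08 kips (transverse, base value).
(i) R_nwl + R_nwt = 245 kips; (ii) 0.85 R_nwl + 1.5 R_nwt = 266.1 kips.
R_n = max = 266.1 kips [governs: (ii)]; φR_n = 199.6 kips.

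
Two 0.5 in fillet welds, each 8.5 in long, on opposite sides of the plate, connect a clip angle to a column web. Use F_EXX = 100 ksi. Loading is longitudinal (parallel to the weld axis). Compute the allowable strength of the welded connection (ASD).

Effective throat t_e = 0.707 × 0.5 = 0.3535 in.
Total length L = 17 in; A_we = 0.3535 × 17 = 6.01 in².
F_nw = 0.6 F_EXX = 0.6 × 100 = 60 ksi.
R_n = 60 × 6.01 = 360.6 kips; R_n/Ω = 360.6/2.0 = 180.3 kips.

R_n/Ω ≈ 180 kips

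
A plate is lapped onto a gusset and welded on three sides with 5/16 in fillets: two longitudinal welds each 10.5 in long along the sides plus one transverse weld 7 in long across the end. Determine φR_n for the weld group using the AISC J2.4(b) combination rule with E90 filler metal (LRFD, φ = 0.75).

E90XX → F_EXX = 90 ksi.
t_e = 0.707 × 0.3125 = 0.2209 in.
R_nwl = 0.6 × 90 × 0.2209 × 21 = 250.5 kip (longitudinal, 2 welds).
R_nwt = 0.6 × 90 × 0.2209 × 7 = 83.51 kip (transverse, base value).
(i) R_nwl + R_nwt = 334.1 kip; (ii) 0.85 R_nwl + 1.5 R_nwt = 338.2 kip.
R_n = max = 338.2 kip [governs: (ii)]; φR_n = 253.7 kip.

φR_n ≈ 254 kip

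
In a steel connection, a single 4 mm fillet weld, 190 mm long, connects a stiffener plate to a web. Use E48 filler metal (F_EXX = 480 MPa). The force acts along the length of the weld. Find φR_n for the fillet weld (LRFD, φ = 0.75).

Effective throat t_e = 0.707 × 4 = 2.828 mm.
Total length L = 190 mm; A_we = 2.828 × 190 = 537.3 mm².
F_nw = 0.6 F_EXX = 0.6 × 480 = 288 MPa.
φR_n = 0.75 × 288 × 537.3 × 10⁻³ = 116.1 kN.

φR_n ≈ 116 kN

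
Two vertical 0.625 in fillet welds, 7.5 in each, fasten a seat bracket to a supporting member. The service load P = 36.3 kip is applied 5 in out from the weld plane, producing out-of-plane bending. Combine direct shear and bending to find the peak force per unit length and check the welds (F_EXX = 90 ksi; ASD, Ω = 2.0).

f_max ≈ 9.98 kip/in; adequate

L_w = 2 × 7.5 = 15 in; section modulus (unit throat) S = 2 × L²/6 = 18.75 in².
Direct shear f_v = P/L_w = 36.3/15 = 2.42 kip/in.
Moment M = P × e = 36.3 × 5 = 181.5 kip·in; bending f_b = M/S = 9.68 kip/in.
f_max = √(f_v² + f_b²) = √(2.42² + 9.68²) = 9.978 kip/in.
r_n/Ω = (1/2.0) × 0.6 × 90 × (0.707 × 0.625) = 11.93 kip/in → adequate.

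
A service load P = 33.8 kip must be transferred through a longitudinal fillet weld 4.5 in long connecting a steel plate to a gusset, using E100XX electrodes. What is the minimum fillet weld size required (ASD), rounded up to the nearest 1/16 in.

w = 3/8 in

E100XX → F_EXX = 100 ksi.
Total weld length L = 4.5 in.
Required throat t_e = P × Ω / (0.6 F_EXX × L) = 33.8 × 2.0 / (0.6 × 100 × 4.5) = 0.2504 in.
Required leg w = t_e / 0.707 = 0.3541 in → use 3/8 in.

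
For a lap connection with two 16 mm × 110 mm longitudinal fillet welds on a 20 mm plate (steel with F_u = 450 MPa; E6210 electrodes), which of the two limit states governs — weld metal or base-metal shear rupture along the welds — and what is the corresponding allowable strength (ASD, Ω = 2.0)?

R_n/Ω ≈ 463 kN (weld metal governs)

E62XX → F_EXX = 620 MPa.
t_e = 0.707 × 16 = 11.31 mm; L = 220 mm.
Weld metal: R_n/Ω = (1/2.0) × 0.6 × 620 × 11.31 × 220 × 10⁻³ = 462.9 kN.
Base metal (shear rupture): R_n/Ω = (1/2.0) × 0.6 × 450 × 20 × 220 × 10⁻³ = 594 kN.
Governing: weld metal.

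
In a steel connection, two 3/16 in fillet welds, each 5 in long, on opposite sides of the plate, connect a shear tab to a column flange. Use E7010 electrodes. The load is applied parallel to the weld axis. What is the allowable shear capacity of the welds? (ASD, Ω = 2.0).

E70XX → F_EXX = 70 ksi.
Effective throat t_e = 0.707 × 0.1875 = 0.1326 in.
Total length L = 10 in; A_we = 0.1326 × 10 = 1.326 in².
F_nw = 0.6 F_EXX = 0.6 × 70 = 42 ksi.
R_n = 42 × 1.326 = 55.68 kip; R_n/Ω = 55.68/2.0 = 27.84 kip.

R_n/Ω ≈ 27.8 kip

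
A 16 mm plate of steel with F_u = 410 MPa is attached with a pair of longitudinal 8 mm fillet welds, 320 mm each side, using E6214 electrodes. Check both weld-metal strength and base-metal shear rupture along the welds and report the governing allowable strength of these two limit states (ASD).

R_n/Ω ≈ 673 kN (weld metal governs)

E62XX → F_EXX = 620 MPa.
t_e = 0.707 × 8 = 5.656 mm; L = 640 mm.
Weld metal: R_n/Ω = (1/2.0) × 0.6 × 620 × 5.656 × 640 × 10⁻³ = 673.3 kN.
Base metal (shear rupture): R_n/Ω = (1/2.0) × 0.6 × 410 × 16 × 640 × 10⁻³ = 1260 kN.
Governing: weld metal.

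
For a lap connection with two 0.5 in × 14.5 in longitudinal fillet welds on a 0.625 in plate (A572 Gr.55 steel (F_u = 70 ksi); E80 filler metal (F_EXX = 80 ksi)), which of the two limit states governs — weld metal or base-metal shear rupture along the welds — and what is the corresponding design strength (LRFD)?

t_e = 0.707 × 0.5 = 0.3535 in; L = 29 in.
Weld metal: φR_n = 0.75 × 0.6 × 80 × 0.3535 × 29 = 369.1 kip.
Base metal (shear rupture): φR_n = 0.75 × 0.6 × 70 × 0.625 × 29 = 570.9 kip.
Governing: weld metal.

φR_n ≈ 369 kip (weld metal governs)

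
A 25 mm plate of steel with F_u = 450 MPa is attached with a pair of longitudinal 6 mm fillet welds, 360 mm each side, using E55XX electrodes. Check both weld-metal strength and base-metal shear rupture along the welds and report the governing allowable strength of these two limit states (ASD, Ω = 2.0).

E55XX → F_EXX = 550 MPa.
t_e = 0.707 × 6 = 4.242 mm; L = 720 mm.
Weld metal: R_n/Ω = (1/2.0) × 0.6 × 550 × 4.242 × 720 × 10⁻³ = 503.9 kN.
Base metal (shear rupture): R_n/Ω = (1/2.0) × 0.6 × 450 × 25 × 720 × 10⁻³ = 2430 kN.
Governing: weld metal.

R_n/Ω ≈ 504 kN (weld metal governs)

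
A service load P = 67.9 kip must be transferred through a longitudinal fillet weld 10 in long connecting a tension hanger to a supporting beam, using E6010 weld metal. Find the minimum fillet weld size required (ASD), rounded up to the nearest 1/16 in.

w = 9/16 in

E60XX → F_EXX = 60 ksi.
Total weld length L = 10 in.
Required throat t_e = P × Ω / (0.6 F_EXX × L) = 67.9 × 2.0 / (0.6 × 60 × 10) = 0.3772 in.
Required leg w = t_e / 0.707 = 0.5336 in → use 9/16 in.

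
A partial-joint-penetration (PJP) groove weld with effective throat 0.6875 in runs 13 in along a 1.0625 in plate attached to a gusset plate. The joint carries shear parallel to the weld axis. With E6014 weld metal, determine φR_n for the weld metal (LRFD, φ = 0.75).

φR_n ≈ 241 kips

E60XX → F_EXX = 60 ksi.
Effective throat (given) t_e = 0.6875 in.
A_we = 0.6875 × 13 = 8.938 in².
F_nw = 0.6 F_EXX = 36 ksi.
φR_n = 0.75 × 36 × 8.938 = 241.3 kips.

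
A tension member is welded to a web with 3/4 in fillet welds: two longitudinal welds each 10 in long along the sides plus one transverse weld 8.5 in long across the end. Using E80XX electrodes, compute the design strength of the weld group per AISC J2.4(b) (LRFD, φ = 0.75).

φR_n ≈ 568 kip

E80XX → F_EXX = 80 ksi.
t_e = 0.707 × 0.75 = 0.5302 in.
R_nwl = 0.6 × 80 × 0.5302 × 20 = 509 kip (longitudinal, 2 welds).
R_nwt = 0.6 × 80 × 0.5302 × 8.5 = 216.3 kip (transverse, base value).
(i) R_nwl + R_nwt = 725.4 kip; (ii) 0.85 R_nwl + 1.5 R_nwt = 757.2 kip.
R_n = max = 757.2 kip [governs: (ii)]; φR_n = 567.9 kip.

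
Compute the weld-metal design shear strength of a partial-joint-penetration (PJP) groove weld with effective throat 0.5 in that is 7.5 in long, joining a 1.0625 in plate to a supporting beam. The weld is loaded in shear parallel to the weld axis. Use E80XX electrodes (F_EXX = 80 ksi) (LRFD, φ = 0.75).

φR_n ≈ 135 kip

Effective throat (given) t_e = 0.5 in.
A_we = 0.5 × 7.5 = 3.75 in².
F_nw = 0.6 F_EXX = 48 ksi.
φR_n = 0.75 × 48 × 3.75 = 135 kip.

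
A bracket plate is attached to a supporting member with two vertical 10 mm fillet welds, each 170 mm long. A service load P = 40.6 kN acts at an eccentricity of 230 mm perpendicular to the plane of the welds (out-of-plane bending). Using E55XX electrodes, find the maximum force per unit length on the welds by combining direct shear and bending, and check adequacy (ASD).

f_max ≈ 977 N/mm; adequate

E55XX → F_EXX = 550 MPa.
L_w = 2 × 170 = 340 mm; section modulus (unit throat) S = 2 × L²/6 = 9633 mm².
Direct shear f_v = P/L_w = 40.6×10³/340 = 119.4 N/mm.
Moment M = P × e = 40.6×10³ × 230 = 9338000 N·mm; bending f_b = M/S = 969.3 N/mm.
f_max = √(f_v² + f_b²) = √(119.4² + 969.3²) = 976.7 N/mm.
r_n/Ω = (1/2.0) × 0.6 × 550 × (0.707 × 10) = 1167 N/mm → adequate.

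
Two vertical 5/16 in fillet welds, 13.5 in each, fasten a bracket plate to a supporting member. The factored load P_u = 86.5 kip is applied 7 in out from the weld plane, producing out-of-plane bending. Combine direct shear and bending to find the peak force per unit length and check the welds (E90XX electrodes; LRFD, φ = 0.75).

f_max ≈ 10.5 kip/in; NOT adequate

E90XX → F_EXX = 90 ksi.
L_w = 2 × 13.5 = 27 in; section modulus (unit throat) S = 2 × L²/6 = 60.75 in².
Direct shear f_v = P/L_w = 86.5/27 = 3.204 kip/in.
Moment M = P × e = 86.5 × 7 = 605.5 kip·in; bending f_b = M/S = 9.967 kip/in.
f_max = √(f_v² + f_b²) = √(3.204² + 9.967²) = 10.47 kip/in.
φr_n = 0.75 × 0.6 × 90 × (0.707 × 0.3125) = 8.948 kip/in → NOT adequate.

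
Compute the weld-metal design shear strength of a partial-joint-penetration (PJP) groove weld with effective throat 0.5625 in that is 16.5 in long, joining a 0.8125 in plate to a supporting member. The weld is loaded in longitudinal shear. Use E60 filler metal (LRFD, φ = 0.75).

φR_n ≈ 251 kips

E60XX → F_EXX = 60 ksi.
Effective throat (given) t_e = 0.5625 in.
A_we = 0.5625 × 16.5 = 9.281 in².
F_nw = 0.6 F_EXX = 36 ksi.
φR_n = 0.75 × 36 × 9.281 = 250.6 kips.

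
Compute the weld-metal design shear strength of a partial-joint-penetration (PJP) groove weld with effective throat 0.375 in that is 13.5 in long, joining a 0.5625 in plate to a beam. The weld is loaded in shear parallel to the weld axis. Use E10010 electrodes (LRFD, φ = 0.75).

E100XX → F_EXX = 100 ksi.
Effective throat (given) t_e = 0.375 in.
A_we = 0.375 × 13.5 = 5.062 in².
F_nw = 0.6 F_EXX = 60 ksi.
φR_n = 0.75 × 60 × 5.062 = 227.8 kip.

φR_n ≈ 228 kip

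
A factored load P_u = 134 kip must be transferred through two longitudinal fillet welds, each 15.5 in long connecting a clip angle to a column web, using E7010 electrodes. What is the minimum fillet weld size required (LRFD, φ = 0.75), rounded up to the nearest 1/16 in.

E70XX → F_EXX = 70 ksi.
Total weld length L = 31 in.
Required throat t_e = P_u / (φ × 0.6 F_EXX × L) = 134 / (0.75 × 0.6 × 70 × 31) = 0.1372 in.
Required leg w = t_e / 0.707 = 0.1941 in → use 1/4 in.

w = 1/4 in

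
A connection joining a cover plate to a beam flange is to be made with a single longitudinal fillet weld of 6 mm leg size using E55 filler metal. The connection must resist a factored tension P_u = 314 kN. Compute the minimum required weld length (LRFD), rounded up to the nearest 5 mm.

L = 300 mm

E55XX → F_EXX = 550 MPa.
Throat t_e = 0.707 × 6 = 4.242 mm.
φr_n = 0.75 × 0.6 × 550 × 4.242 × 10⁻³ = 1.05 kN/mm.
L_req = P_u / φr_n = 314 / 1.05 = 299.1 mm total.
Round up → use L = 300 mm.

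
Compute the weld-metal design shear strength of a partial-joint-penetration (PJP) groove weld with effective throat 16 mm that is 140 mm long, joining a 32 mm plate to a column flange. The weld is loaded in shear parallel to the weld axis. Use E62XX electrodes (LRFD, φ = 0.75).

E62XX → F_EXX = 620 MPa.
Effective throat (given) t_e = 16 mm.
A_we = 16 × 140 = 2240 mm².
F_nw = 0.6 F_EXX = 372 MPa.
φR_n = 0.75 × 372 × 2240 × 10⁻³ = 625 kN.

φR_n ≈ 625 kN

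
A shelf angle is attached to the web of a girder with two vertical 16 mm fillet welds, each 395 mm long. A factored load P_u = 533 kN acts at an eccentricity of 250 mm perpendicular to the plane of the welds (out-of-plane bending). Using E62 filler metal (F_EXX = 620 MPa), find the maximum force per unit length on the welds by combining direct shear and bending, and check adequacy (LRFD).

f_max ≈ 2650 N/mm; adequate

L_w = 2 × 395 = 790 mm; section modulus (unit throat) S = 2 × L²/6 = 52010 mm².
Direct shear f_v = P/L_w = 533×10³/790 = 674.7 N/mm.
Moment M = P × e = 533×10³ × 250 = 133250000 N·mm; bending f_b = M/S = 2562 N/mm.
f_max = √(f_v² + f_b²) = √(674.7² + 2562²) = 2649 N/mm.
φr_n = 0.75 × 0.6 × 620 × (0.707 × 16) = 3156 N/mm → adequate.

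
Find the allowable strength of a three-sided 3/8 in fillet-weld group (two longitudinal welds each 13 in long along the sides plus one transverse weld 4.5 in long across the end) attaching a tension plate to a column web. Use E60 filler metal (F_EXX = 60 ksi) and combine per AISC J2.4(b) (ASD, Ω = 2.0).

R_n/Ω ≈ 146 kip

t_e = 0.707 × 0.375 = 0.2651 in.
R_nwl = 0.6 × 60 × 0.2651 × 26 = 248.2 kip (longitudinal, 2 welds).
R_nwt = 0.6 × 60 × 0.2651 × 4.5 = 42.95 kip (transverse, base value).
(i) R_nwl + R_nwt = 291.1 kip; (ii) 0.85 R_nwl + 1.5 R_nwt = 275.4 kip.
R_n = max = 291.1 kip [governs: (i)]; R_n/Ω = 145.6 kip.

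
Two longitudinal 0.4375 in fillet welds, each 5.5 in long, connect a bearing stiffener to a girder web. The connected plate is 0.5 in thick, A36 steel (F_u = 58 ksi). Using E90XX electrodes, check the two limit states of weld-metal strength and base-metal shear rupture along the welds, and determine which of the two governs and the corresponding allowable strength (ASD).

E90XX → F_EXX = 90 ksi.
t_e = 0.707 × 0.4375 = 0.3093 in; L = 11 in.
Weld metal: R_n/Ω = (1/2.0) × 0.6 × 90 × 0.3093 × 11 = 91.87 kip.
Base metal (shear rupture): R_n/Ω = (1/2.0) × 0.6 × 58 × 0.5 × 11 = 95.7 kip.
Governing: weld metal.

R_n/Ω ≈ 91.9 kip (weld metal governs)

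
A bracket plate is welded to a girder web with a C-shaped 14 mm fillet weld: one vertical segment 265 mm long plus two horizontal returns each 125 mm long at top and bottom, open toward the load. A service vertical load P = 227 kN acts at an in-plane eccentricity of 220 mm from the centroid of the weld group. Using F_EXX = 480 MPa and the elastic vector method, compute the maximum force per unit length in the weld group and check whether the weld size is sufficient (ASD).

Total weld length L_w = 515 mm. Treat welds as unit-width lines.
Centroid: x̄ = 2×125×62.5 / 515 = 30.34 mm from the vertical weld.
Polar moment about centroid: J = I_x + I_y = [265³/12 + 2×125×132.5²] + [265×30.34² + 2(125³/12 + 125×32.16²)] = 6768000 mm³.
Direct shear f_v = P/L_w = 227×10³ / 515 = 440.8 N/mm (vertical).
Torsion M = P·e = 227×10³ × 220 = 49940000 N·mm.
Critical point at (x, y) = (94.66, 132.5) from centroid. f_tx = M·y/J = 977.7 N/mm; f_ty = M·x/J = 698.5 N/mm.
Resultant f_max = √[f_tx² + (f_v + f_ty)²] = √[977.7² + (440.8 + 698.5)²] = 1501 N/mm.
Capacity per unit length: r_n/Ω = (1/2.0) × 0.6 × 480 × (0.707 × 14) = 1425 N/mm.
1501 > 1425 → NOT adequate.

f_max ≈ 1500 N/mm; NOT adequate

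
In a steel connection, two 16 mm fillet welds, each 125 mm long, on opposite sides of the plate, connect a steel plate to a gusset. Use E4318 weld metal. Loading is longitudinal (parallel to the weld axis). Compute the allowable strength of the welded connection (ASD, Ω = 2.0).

E43XX → F_EXX = 430 MPa.
Effective throat t_e = 0.707 × 16 = 11.31 mm.
Total length L = 250 mm; A_we = 11.31 × 250 = 2828 mm².
F_nw = 0.6 F_EXX = 0.6 × 430 = 258 MPa.
R_n = 258 × 2828 × 10⁻³ = 729.6 kN; R_n/Ω = 729.6/2.0 = 364.8 kN.

R_n/Ω ≈ 365 kN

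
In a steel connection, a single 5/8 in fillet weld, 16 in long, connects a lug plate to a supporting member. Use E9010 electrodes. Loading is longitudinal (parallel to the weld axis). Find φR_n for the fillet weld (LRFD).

E90XX → F_EXX = 90 ksi.
Effective throat t_e = 0.707 × 0.625 = 0.4419 in.
Total length L = 16 in; A_we = 0.4419 × 16 = 7.07 in².
F_nw = 0.6 F_EXX = 0.6 × 90 = 54 ksi.
φR_n = 0.75 × 54 × 7.07 = 286.3 kip.

φR_n ≈ 286 kip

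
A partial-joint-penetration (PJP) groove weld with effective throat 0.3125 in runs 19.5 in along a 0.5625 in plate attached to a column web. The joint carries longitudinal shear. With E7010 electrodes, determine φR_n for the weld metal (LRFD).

φR_n ≈ 192 kips

E70XX → F_EXX = 70 ksi.
Effective throat (given) t_e = 0.3125 in.
A_we = 0.3125 × 19.5 = 6.094 in².
F_nw = 0.6 F_EXX = 42 ksi.
φR_n = 0.75 × 42 × 6.094 = 192 kips.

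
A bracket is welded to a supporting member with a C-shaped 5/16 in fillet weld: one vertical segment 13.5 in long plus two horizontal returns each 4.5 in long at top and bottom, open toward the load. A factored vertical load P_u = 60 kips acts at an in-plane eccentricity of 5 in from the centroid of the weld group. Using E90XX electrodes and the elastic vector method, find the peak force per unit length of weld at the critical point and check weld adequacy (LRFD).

f_max ≈ 5.3 kip/in; adequate

E90XX → F_EXX = 90 ksi.
Total weld length L_w = 22.5 in. Treat welds as unit-width lines.
Centroid: x̄ = 2×4.5×2.25 / 22.5 = 0.9 in from the vertical weld.
Polar moment about centroid: J = I_x + I_y = [13.5³/12 + 2×4.5×6.75²] + [13.5×0.9² + 2(4.5³/12 + 4.5×1.35²)] = 657.6 in³.
Direct shear f_v = P/L_w = 60 / 22.5 = 2.667 kip/in (vertical).
Torsion M = P·e = 60 × 5 = 300 kip·in.
Critical point at (x, y) = (3.6, 6.75) from centroid. f_tx = M·y/J = 3.079 kip/in; f_ty = M·x/J = 1.642 kip/in.
Resultant f_max = √[f_tx² + (f_v + f_ty)²] = √[3.079² + (2.667 + 1.642)²] = 5.296 kip/in.
Capacity per unit length: φr_n = 0.75 × 0.6 × 90 × (0.707 × 0.3125) = 8.948 kip/in.
5.296 ≤ 8.948 → adequate.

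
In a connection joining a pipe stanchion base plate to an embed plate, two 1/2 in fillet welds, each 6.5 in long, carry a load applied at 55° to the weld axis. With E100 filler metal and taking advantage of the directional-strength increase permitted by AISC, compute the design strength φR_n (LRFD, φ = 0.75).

E100XX → F_EXX = 100 ksi.
t_e = 0.707 × 0.5 = 0.3535 in; A_we = 0.3535 × 13 = 4.595 in².
Directional factor: 1.0 + 0.5 sin^1.5(55°) = 1.371.
F_nw = 0.6 × 100 × 1.371 = 82.24 ksi.
φR_n = 0.75 × 82.24 × 4.595 = 283.5 kip.

φR_n ≈ 283 kip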